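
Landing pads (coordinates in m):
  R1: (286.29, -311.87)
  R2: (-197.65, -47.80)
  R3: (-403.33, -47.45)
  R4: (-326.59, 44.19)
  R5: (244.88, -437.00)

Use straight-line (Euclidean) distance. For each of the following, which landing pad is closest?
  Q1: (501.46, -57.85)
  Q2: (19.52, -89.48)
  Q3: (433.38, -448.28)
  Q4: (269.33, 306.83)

Q1→R1; Q2→R2; Q3→R5; Q4→R2

Q1 at (501.46, -57.85):
  R1: √((-215.17)² + (-254.02)²) = √(46298.1289 + 64526.1604) = 332.90 m
  R2: √((-699.11)² + (10.05)²) = √(488754.7921 + 101.0025) = 699.18 m
  R3: √((-904.79)² + (10.40)²) = √(818644.9441 + 108.1600) = 904.85 m
  R4: √((-828.05)² + (102.04)²) = √(685666.8025 + 10412.1616) = 834.31 m
  R5: √((-256.58)² + (-379.15)²) = √(65833.2964 + 143754.7225) = 457.81 m
  → nearest: R1 (332.90 m)
Q2 at (19.52, -89.48):
  R1: √((266.77)² + (-222.39)²) = √(71166.2329 + 49457.3121) = 347.31 m
  R2: √((-217.17)² + (41.68)²) = √(47162.8089 + 1737.2224) = 221.13 m
  R3: √((-422.85)² + (42.03)²) = √(178802.1225 + 1766.5209) = 424.93 m
  R4: √((-346.11)² + (133.67)²) = √(119792.1321 + 17867.6689) = 371.03 m
  R5: √((225.36)² + (-347.52)²) = √(50787.1296 + 120770.1504) = 414.19 m
  → nearest: R2 (221.13 m)
Q3 at (433.38, -448.28):
  R1: √((-147.09)² + (136.41)²) = √(21635.4681 + 18607.6881) = 200.61 m
  R2: √((-631.03)² + (400.48)²) = √(398198.8609 + 160384.2304) = 747.38 m
  R3: √((-836.71)² + (400.83)²) = √(700083.6241 + 160664.6889) = 927.77 m
  R4: √((-759.97)² + (492.47)²) = √(577554.4009 + 242526.7009) = 905.58 m
  R5: √((-188.50)² + (11.28)²) = √(35532.2500 + 127.2384) = 188.84 m
  → nearest: R5 (188.84 m)
Q4 at (269.33, 306.83):
  R1: √((16.96)² + (-618.70)²) = √(287.6416 + 382789.6900) = 618.93 m
  R2: √((-466.98)² + (-354.63)²) = √(218070.3204 + 125762.4369) = 586.37 m
  R3: √((-672.66)² + (-354.28)²) = √(452471.4756 + 125514.3184) = 760.25 m
  R4: √((-595.92)² + (-262.64)²) = √(355120.6464 + 68979.7696) = 651.23 m
  R5: √((-24.45)² + (-743.83)²) = √(597.8025 + 553283.0689) = 744.23 m
  → nearest: R2 (586.37 m)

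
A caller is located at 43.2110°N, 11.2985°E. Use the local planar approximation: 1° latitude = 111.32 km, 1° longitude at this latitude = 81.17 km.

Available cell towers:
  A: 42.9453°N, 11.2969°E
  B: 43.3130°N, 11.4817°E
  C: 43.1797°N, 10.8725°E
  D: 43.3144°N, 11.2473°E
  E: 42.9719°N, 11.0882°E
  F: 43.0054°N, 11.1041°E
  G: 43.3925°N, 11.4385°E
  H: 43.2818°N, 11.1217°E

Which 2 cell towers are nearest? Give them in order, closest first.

D, H

Distances from 43.2110°N, 11.2985°E:
A: 29.5780 km
B: 18.7098 km
C: 34.7535 km
D: 12.2378 km
E: 31.6201 km
F: 27.7997 km
G: 23.1810 km
H: 16.3727 km
Sorted: D (12.2378 km) < H (16.3727 km) < B (18.7098 km) < G (23.1810 km) < …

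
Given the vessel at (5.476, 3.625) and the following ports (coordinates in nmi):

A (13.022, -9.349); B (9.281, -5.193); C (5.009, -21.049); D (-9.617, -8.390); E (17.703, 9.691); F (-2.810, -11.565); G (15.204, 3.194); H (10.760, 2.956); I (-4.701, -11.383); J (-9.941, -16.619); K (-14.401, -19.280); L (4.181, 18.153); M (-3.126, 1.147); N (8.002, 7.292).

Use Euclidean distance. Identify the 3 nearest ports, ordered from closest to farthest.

N, H, M

Distances from (5.476, 3.625):
A: √((7.546)² + (-12.974)²) = √(56.94212 + 168.32468) = 15.009 nmi
B: √((3.805)² + (-8.818)²) = √(14.47803 + 77.75712) = 9.604 nmi
C: √((-0.467)² + (-24.674)²) = √(0.21809 + 608.80628) = 24.678 nmi
D: √((-15.093)² + (-12.015)²) = √(227.79865 + 144.36023) = 19.291 nmi
E: √((12.227)² + (6.066)²) = √(149.49953 + 36.79636) = 13.649 nmi
F: √((-8.286)² + (-15.190)²) = √(68.65780 + 230.73610) = 17.303 nmi
G: √((9.728)² + (-0.431)²) = √(94.63398 + 0.18576) = 9.738 nmi
H: √((5.284)² + (-0.669)²) = √(27.92066 + 0.44756) = 5.326 nmi
I: √((-10.177)² + (-15.008)²) = √(103.57133 + 225.24006) = 18.133 nmi
J: √((-15.417)² + (-20.244)²) = √(237.68389 + 409.81954) = 25.446 nmi
K: √((-19.877)² + (-22.905)²) = √(395.09513 + 524.63903) = 30.327 nmi
L: √((-1.295)² + (14.528)²) = √(1.67702 + 211.06278) = 14.586 nmi
M: √((-8.602)² + (-2.478)²) = √(73.99440 + 6.14048) = 8.952 nmi
N: √((2.526)² + (3.667)²) = √(6.38068 + 13.44689) = 4.453 nmi
Sorted: N (4.453 nmi) < H (5.326 nmi) < M (8.952 nmi) < B (9.604 nmi) < G (9.738 nmi) < …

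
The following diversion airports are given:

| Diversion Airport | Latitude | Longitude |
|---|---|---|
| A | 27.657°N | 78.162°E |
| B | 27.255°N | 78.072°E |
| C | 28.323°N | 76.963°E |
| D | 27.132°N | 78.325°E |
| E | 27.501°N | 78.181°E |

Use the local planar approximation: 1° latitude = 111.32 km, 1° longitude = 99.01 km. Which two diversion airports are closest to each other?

Pairwise distances:
A–B: 45.629 km
A–C: 139.962 km
A–D: 60.630 km
A–E: 17.468 km
B–C: 161.837 km
B–D: 28.547 km
B–E: 29.435 km
C–D: 189.111 km
C–E: 151.381 km
D–E: 43.481 km
Closest pair: A–E at 17.468 km.

A and E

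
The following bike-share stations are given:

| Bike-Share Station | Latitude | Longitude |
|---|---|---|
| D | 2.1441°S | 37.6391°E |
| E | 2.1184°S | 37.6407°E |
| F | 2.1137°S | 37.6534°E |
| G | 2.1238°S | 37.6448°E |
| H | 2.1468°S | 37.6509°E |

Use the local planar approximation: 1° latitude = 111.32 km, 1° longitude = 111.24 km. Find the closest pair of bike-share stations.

Pairwise distances:
D–E: 2.8665 km
D–F: 3.7394 km
D–G: 2.3471 km
D–H: 1.3466 km
E–F: 1.5065 km
E–G: 0.7546 km
E–H: 3.3589 km
F–G: 1.4763 km
F–H: 3.6952 km
G–H: 2.6488 km
Closest pair: E–G at 0.7546 km.

E and G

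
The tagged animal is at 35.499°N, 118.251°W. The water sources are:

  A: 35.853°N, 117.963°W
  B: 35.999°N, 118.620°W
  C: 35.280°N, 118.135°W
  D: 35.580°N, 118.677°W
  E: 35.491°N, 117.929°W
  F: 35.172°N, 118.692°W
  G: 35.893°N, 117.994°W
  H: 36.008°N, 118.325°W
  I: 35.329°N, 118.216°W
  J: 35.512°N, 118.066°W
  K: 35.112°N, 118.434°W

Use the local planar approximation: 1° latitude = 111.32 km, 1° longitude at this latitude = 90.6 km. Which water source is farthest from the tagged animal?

Distances from 35.499°N, 118.251°W:
A: 47.263 km
B: 64.928 km
C: 26.548 km
D: 39.635 km
E: 29.187 km
F: 54.050 km
G: 49.657 km
H: 57.057 km
I: 19.188 km
J: 16.823 km
K: 46.161 km
Maximum: B at 64.928 km.

B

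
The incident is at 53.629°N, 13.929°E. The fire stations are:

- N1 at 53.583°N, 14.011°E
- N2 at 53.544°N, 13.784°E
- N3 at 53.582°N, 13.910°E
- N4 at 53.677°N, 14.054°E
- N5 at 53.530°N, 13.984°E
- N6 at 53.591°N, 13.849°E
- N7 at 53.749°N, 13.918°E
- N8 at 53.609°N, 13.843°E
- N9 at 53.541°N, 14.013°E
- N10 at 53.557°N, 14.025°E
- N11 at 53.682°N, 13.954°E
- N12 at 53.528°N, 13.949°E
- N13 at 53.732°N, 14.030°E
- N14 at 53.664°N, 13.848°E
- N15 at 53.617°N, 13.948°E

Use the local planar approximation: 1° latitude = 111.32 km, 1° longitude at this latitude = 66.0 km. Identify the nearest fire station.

N15

Distances from 53.629°N, 13.929°E:
N1: 7.451 km
N2: 13.458 km
N3: 5.380 km
N4: 9.829 km
N5: 11.603 km
N6: 6.766 km
N7: 13.378 km
N8: 6.097 km
N9: 11.256 km
N10: 10.217 km
N11: 6.126 km
N12: 11.321 km
N13: 13.263 km
N14: 6.615 km
N15: 1.832 km
Minimum: N15 at 1.832 km.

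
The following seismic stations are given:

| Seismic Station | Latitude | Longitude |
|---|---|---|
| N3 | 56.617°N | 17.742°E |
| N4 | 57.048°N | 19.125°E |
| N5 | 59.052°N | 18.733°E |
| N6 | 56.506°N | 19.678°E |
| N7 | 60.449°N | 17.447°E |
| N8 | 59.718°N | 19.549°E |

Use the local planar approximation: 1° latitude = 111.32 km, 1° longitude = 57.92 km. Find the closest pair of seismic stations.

N4 and N6

Pairwise distances:
N3–N4: 93.373 km
N3–N5: 277.075 km
N3–N6: 112.812 km
N3–N7: 426.920 km
N3–N8: 360.721 km
N4–N5: 224.238 km
N4–N6: 68.310 km
N4–N7: 390.875 km
N4–N8: 298.237 km
N5–N6: 288.658 km
N5–N7: 172.432 km
N5–N8: 87.923 km
N6–N7: 457.560 km
N6–N8: 357.638 km
N7–N8: 146.439 km
Closest pair: N4–N6 at 68.310 km.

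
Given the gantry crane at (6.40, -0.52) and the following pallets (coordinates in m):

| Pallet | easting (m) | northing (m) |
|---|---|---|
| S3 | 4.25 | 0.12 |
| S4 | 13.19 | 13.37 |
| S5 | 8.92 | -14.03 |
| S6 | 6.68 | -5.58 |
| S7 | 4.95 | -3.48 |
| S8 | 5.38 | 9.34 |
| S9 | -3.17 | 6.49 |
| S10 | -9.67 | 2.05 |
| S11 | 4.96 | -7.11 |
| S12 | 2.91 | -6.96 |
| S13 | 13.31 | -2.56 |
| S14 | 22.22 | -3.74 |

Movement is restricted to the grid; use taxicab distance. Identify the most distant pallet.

Distances from (6.40, -0.52):
S3: |-2.15| + |0.64| = 2.15 + 0.64 = 2.79 m
S4: |6.79| + |13.89| = 6.79 + 13.89 = 20.68 m
S5: |2.52| + |-13.51| = 2.52 + 13.51 = 16.03 m
S6: |0.28| + |-5.06| = 0.28 + 5.06 = 5.34 m
S7: |-1.45| + |-2.96| = 1.45 + 2.96 = 4.41 m
S8: |-1.02| + |9.86| = 1.02 + 9.86 = 10.88 m
S9: |-9.57| + |7.01| = 9.57 + 7.01 = 16.58 m
S10: |-16.07| + |2.57| = 16.07 + 2.57 = 18.64 m
S11: |-1.44| + |-6.59| = 1.44 + 6.59 = 8.03 m
S12: |-3.49| + |-6.44| = 3.49 + 6.44 = 9.93 m
S13: |6.91| + |-2.04| = 6.91 + 2.04 = 8.95 m
S14: |15.82| + |-3.22| = 15.82 + 3.22 = 19.04 m
Maximum: S4 at 20.68 m.

S4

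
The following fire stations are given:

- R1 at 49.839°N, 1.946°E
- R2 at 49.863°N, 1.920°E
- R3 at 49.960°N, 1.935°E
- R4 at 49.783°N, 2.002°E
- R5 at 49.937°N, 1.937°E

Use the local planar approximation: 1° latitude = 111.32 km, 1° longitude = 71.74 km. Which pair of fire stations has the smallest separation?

R3 and R5

Pairwise distances:
R1–R2: 3.258 km
R1–R3: 13.493 km
R1–R4: 7.416 km
R1–R5: 10.928 km
R2–R3: 10.852 km
R2–R4: 10.673 km
R2–R5: 8.327 km
R3–R4: 20.281 km
R3–R5: 2.564 km
R4–R5: 17.766 km
Closest pair: R3–R5 at 2.564 km.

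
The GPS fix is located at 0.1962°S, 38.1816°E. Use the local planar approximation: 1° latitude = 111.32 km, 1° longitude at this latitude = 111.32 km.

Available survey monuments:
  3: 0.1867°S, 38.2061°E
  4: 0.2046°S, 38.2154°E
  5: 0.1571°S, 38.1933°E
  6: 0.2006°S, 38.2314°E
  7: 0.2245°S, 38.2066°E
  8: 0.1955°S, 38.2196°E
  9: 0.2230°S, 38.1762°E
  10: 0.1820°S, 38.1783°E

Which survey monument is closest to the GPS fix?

10

Distances from 0.1962°S, 38.1816°E:
3: √((0.0095·111.32)² + (0.0245·111.32)²) = √(1.118391 + 7.438383) = 2.9252 km
4: √((-0.0084·111.32)² + (0.0338·111.32)²) = √(0.874390 + 14.157279) = 3.8771 km
5: √((0.0391·111.32)² + (0.0117·111.32)²) = √(18.945231 + 1.696360) = 4.5433 km
6: √((-0.0044·111.32)² + (0.0498·111.32)²) = √(0.239912 + 30.733009) = 5.5653 km
7: √((-0.0283·111.32)² + (0.0250·111.32)²) = √(9.924743 + 7.745089) = 4.2035 km
8: √((0.0007·111.32)² + (0.0380·111.32)²) = √(0.006072 + 17.894254) = 4.2309 km
9: √((-0.0268·111.32)² + (-0.0054·111.32)²) = √(8.900532 + 0.361355) = 3.0433 km
10: √((0.0142·111.32)² + (-0.0033·111.32)²) = √(2.498752 + 0.134950) = 1.6229 km
Minimum: 10 at 1.6229 km.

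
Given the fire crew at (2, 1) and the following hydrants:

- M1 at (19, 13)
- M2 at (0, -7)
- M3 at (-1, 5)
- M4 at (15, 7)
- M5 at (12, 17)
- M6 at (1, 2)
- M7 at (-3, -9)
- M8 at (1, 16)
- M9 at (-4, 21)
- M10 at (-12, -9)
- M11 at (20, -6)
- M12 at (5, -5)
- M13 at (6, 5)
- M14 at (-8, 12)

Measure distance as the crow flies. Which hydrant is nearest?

Distances from (2, 1):
M1: √((17)² + (12)²) = √(289.000 + 144.000) = 20.8
M2: √((-2)² + (-8)²) = √(4.000 + 64.000) = 8.2
M3: √((-3)² + (4)²) = √(9.000 + 16.000) = 5.0
M4: √((13)² + (6)²) = √(169.000 + 36.000) = 14.3
M5: √((10)² + (16)²) = √(100.000 + 256.000) = 18.9
M6: √((-1)² + (1)²) = √(1.000 + 1.000) = 1.4
M7: √((-5)² + (-10)²) = √(25.000 + 100.000) = 11.2
M8: √((-1)² + (15)²) = √(1.000 + 225.000) = 15.0
M9: √((-6)² + (20)²) = √(36.000 + 400.000) = 20.9
M10: √((-14)² + (-10)²) = √(196.000 + 100.000) = 17.2
M11: √((18)² + (-7)²) = √(324.000 + 49.000) = 19.3
M12: √((3)² + (-6)²) = √(9.000 + 36.000) = 6.7
M13: √((4)² + (4)²) = √(16.000 + 16.000) = 5.7
M14: √((-10)² + (11)²) = √(100.000 + 121.000) = 14.9
Minimum: M6 at 1.4.

M6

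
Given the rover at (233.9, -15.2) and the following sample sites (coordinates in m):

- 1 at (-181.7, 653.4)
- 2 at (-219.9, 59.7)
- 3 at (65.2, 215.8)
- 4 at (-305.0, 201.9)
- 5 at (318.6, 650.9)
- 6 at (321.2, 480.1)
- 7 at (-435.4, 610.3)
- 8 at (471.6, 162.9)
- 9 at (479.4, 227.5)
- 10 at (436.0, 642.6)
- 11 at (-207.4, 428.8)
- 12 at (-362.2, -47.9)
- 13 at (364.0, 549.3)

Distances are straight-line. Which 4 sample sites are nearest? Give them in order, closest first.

3, 8, 9, 2

Distances from (233.9, -15.2):
1: √((-415.6)² + (668.6)²) = √(172723.360 + 447025.960) = 787.2 m
2: √((-453.8)² + (74.9)²) = √(205934.440 + 5610.010) = 459.9 m
3: √((-168.7)² + (231.0)²) = √(28459.690 + 53361.000) = 286.0 m
4: √((-538.9)² + (217.1)²) = √(290413.210 + 47132.410) = 581.0 m
5: √((84.7)² + (666.1)²) = √(7174.090 + 443689.210) = 671.5 m
6: √((87.3)² + (495.3)²) = √(7621.290 + 245322.090) = 502.9 m
7: √((-669.3)² + (625.5)²) = √(447962.490 + 391250.250) = 916.1 m
8: √((237.7)² + (178.1)²) = √(56501.290 + 31719.610) = 297.0 m
9: √((245.5)² + (242.7)²) = √(60270.250 + 58903.290) = 345.2 m
10: √((202.1)² + (657.8)²) = √(40844.410 + 432700.840) = 688.1 m
11: √((-441.3)² + (444.0)²) = √(194745.690 + 197136.000) = 626.0 m
12: √((-596.1)² + (-32.7)²) = √(355335.210 + 1069.290) = 597.0 m
13: √((130.1)² + (564.5)²) = √(16926.010 + 318660.250) = 579.3 m
Sorted: 3 (286.0 m) < 8 (297.0 m) < 9 (345.2 m) < 2 (459.9 m) < 6 (502.9 m) < 13 (579.3 m) < …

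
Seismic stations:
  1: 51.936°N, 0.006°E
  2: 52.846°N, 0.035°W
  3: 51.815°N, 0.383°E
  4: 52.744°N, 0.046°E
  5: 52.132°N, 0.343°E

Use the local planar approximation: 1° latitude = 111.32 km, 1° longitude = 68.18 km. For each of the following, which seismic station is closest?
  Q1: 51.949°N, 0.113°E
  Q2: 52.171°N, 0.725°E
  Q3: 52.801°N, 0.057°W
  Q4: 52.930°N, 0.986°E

Q1 at 51.949°N, 0.113°E:
  1: √((-0.013·111.32)² + (-0.107·68.18)²) = √(2.09427 + 53.22082) = 7.437 km
  2: √((0.897·111.32)² + (-0.148·68.18)²) = √(9970.82930 + 101.82102) = 100.363 km
  3: √((-0.134·111.32)² + (0.270·68.18)²) = √(222.51331 + 338.87655) = 23.694 km
  4: √((0.795·111.32)² + (-0.067·68.18)²) = √(7832.14380 + 20.86717) = 88.617 km
  5: √((0.183·111.32)² + (0.230·68.18)²) = √(415.00046 + 245.90631) = 25.708 km
  → nearest: 1 (7.437 km)
Q2 at 52.171°N, 0.725°E:
  1: √((-0.235·111.32)² + (-0.719·68.18)²) = √(684.35606 + 2403.09962) = 55.565 km
  2: √((0.675·111.32)² + (-0.760·68.18)²) = √(5646.16988 + 2684.98076) = 91.275 km
  3: √((-0.356·111.32)² + (-0.342·68.18)²) = √(1570.53056 + 543.70860) = 45.981 km
  4: √((0.573·111.32)² + (-0.679·68.18)²) = √(4068.69972 + 2143.15481) = 78.815 km
  5: √((-0.039·111.32)² + (-0.382·68.18)²) = √(18.84845 + 678.32952) = 26.404 km
  → nearest: 5 (26.404 km)
Q3 at 52.801°N, 0.057°W:
  1: √((-0.865·111.32)² + (0.063·68.18)²) = √(9272.11075 + 18.44995) = 96.388 km
  2: √((0.045·111.32)² + (0.022·68.18)²) = √(25.09409 + 2.24988) = 5.229 km
  3: √((-0.986·111.32)² + (0.440·68.18)²) = √(12047.59127 + 899.95200) = 113.787 km
  4: √((-0.057·111.32)² + (0.103·68.18)²) = √(40.26207 + 49.31607) = 9.465 km
  5: √((-0.669·111.32)² + (0.400·68.18)²) = √(5546.23964 + 743.76198) = 79.310 km
  → nearest: 2 (5.229 km)
Q4 at 52.930°N, 0.986°E:
  1: √((-0.994·111.32)² + (-0.980·68.18)²) = √(12243.88281 + 4464.43131) = 129.261 km
  2: √((-0.084·111.32)² + (-1.021·68.18)²) = √(87.43896 + 4845.79991) = 70.237 km
  3: √((-1.115·111.32)² + (-0.603·68.18)²) = √(15406.22124 + 1690.24095) = 130.753 km
  4: √((-0.186·111.32)² + (-0.940·68.18)²) = √(428.71856 + 4107.42556) = 67.351 km
  5: √((-0.798·111.32)² + (-0.643·68.18)²) = √(7891.36585 + 1921.92280) = 99.062 km
  → nearest: 4 (67.351 km)

Q1→1; Q2→5; Q3→2; Q4→4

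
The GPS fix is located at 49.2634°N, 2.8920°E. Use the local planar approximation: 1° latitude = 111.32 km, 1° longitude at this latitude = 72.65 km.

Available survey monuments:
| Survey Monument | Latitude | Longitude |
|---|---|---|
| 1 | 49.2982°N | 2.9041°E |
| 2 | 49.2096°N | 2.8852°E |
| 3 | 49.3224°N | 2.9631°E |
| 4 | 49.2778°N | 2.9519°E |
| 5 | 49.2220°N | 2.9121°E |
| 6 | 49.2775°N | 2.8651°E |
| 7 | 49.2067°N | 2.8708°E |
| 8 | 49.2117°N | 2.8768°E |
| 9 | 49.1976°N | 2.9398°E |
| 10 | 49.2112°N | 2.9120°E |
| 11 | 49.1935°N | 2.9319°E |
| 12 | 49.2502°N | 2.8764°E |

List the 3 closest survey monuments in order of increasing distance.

12, 6, 1

Distances from 49.2634°N, 2.8920°E:
1: 3.9724 km
2: 6.0094 km
3: 8.3558 km
4: 4.6376 km
5: 4.8345 km
6: 2.5066 km
7: 6.4970 km
8: 5.8602 km
9: 8.1064 km
10: 5.9898 km
11: 8.3037 km
12: 1.8557 km
Sorted: 12 (1.8557 km) < 6 (2.5066 km) < 1 (3.9724 km) < 4 (4.6376 km) < 5 (4.8345 km) < …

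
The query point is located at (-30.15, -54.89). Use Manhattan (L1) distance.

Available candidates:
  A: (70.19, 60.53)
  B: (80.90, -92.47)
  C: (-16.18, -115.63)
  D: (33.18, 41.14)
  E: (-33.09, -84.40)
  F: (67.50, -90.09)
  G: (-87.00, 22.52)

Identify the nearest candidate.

Distances from (-30.15, -54.89):
A: 215.76
B: 148.63
C: 74.71
D: 159.36
E: 32.45
F: 132.85
G: 134.26
Minimum: E at 32.45.

E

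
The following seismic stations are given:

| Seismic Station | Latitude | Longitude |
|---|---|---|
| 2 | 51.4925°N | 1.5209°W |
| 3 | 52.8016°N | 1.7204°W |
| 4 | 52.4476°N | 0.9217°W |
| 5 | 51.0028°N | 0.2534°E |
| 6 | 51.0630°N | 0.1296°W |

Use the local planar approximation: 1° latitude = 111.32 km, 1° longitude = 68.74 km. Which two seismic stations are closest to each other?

Pairwise distances:
2–3: 146.3728 km
2–4: 114.0212 km
2–5: 133.5937 km
2–6: 106.9233 km
3–4: 67.5813 km
3–5: 241.8798 km
3–6: 222.2968 km
4–5: 179.9799 km
4–6: 163.4683 km
5–6: 27.1669 km
Closest pair: 5–6 at 27.1669 km.

5 and 6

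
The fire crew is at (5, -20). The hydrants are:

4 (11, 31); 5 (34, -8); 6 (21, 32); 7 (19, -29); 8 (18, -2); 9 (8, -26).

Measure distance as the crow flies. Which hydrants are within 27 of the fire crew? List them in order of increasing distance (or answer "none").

Distances from (5, -20):
4: 51.4
5: 31.4
6: 54.4
7: 16.6
8: 22.2
9: 6.7
Threshold 27: 9 (6.7), 7 (16.6), 8 (22.2) are within range.

9, 7, 8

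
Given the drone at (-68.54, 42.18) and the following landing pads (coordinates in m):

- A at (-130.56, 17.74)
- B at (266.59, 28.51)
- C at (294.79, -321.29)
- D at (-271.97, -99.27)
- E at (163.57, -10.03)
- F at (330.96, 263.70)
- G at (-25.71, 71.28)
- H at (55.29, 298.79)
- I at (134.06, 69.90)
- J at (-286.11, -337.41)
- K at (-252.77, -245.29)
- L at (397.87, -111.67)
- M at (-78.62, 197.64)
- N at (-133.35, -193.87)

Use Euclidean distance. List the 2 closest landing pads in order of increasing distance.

G, A

Distances from (-68.54, 42.18):
A: √((-62.02)² + (-24.44)²) = √(3846.4804 + 597.3136) = 66.66 m
B: √((335.13)² + (-13.67)²) = √(112312.1169 + 186.8689) = 335.41 m
C: √((363.33)² + (-363.47)²) = √(132008.6889 + 132110.4409) = 513.93 m
D: √((-203.43)² + (-141.45)²) = √(41383.7649 + 20008.1025) = 247.77 m
E: √((232.11)² + (-52.21)²) = √(53875.0521 + 2725.8841) = 237.91 m
F: √((399.50)² + (221.52)²) = √(159600.2500 + 49071.1104) = 456.81 m
G: √((42.83)² + (29.10)²) = √(1834.4089 + 846.8100) = 51.78 m
H: √((123.83)² + (256.61)²) = √(15333.8689 + 65848.6921) = 284.93 m
I: √((202.60)² + (27.72)²) = √(41046.7600 + 768.3984) = 204.49 m
J: √((-217.57)² + (-379.59)²) = √(47336.7049 + 144088.5681) = 437.52 m
K: √((-184.23)² + (-287.47)²) = √(33940.6929 + 82639.0009) = 341.44 m
L: √((466.41)² + (-153.85)²) = √(217538.2881 + 23669.8225) = 491.13 m
M: √((-10.08)² + (155.46)²) = √(101.6064 + 24167.8116) = 155.79 m
N: √((-64.81)² + (-236.05)²) = √(4200.3361 + 55719.6025) = 244.79 m
Sorted: G (51.78 m) < A (66.66 m) < M (155.79 m) < I (204.49 m) < …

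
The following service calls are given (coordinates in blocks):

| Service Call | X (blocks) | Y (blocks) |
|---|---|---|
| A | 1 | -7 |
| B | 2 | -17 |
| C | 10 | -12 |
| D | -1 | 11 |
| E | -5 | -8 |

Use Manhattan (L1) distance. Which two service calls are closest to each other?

Pairwise distances:
A–B: |1| + |-10| = 1 + 10 = 11 blocks
A–C: |9| + |-5| = 9 + 5 = 14 blocks
A–D: |-2| + |18| = 2 + 18 = 20 blocks
A–E: |-6| + |-1| = 6 + 1 = 7 blocks
B–C: |8| + |5| = 8 + 5 = 13 blocks
B–D: |-3| + |28| = 3 + 28 = 31 blocks
B–E: |-7| + |9| = 7 + 9 = 16 blocks
C–D: |-11| + |23| = 11 + 23 = 34 blocks
C–E: |-15| + |4| = 15 + 4 = 19 blocks
D–E: |-4| + |-19| = 4 + 19 = 23 blocks
Closest pair: A–E at 7 blocks.

A and E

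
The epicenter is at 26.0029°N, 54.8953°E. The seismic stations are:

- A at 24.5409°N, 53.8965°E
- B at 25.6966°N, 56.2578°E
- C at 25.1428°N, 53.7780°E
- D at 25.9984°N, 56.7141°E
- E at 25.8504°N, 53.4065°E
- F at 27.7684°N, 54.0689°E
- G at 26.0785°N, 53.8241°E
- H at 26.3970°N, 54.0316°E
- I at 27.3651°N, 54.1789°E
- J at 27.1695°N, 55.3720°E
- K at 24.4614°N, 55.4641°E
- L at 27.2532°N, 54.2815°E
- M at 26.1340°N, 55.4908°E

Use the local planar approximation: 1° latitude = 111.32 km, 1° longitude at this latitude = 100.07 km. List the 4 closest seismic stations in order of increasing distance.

Distances from 26.0029°N, 54.8953°E:
A: 190.9908 km
B: 140.5443 km
C: 147.2020 km
D: 182.0080 km
E: 149.9483 km
F: 213.2255 km
G: 107.5248 km
H: 96.9273 km
I: 167.7325 km
J: 138.3502 km
K: 180.7937 km
L: 152.1341 km
M: 61.3527 km
Sorted: M (61.3527 km) < H (96.9273 km) < G (107.5248 km) < J (138.3502 km) < B (140.5443 km) < C (147.2020 km) < …

M, H, G, J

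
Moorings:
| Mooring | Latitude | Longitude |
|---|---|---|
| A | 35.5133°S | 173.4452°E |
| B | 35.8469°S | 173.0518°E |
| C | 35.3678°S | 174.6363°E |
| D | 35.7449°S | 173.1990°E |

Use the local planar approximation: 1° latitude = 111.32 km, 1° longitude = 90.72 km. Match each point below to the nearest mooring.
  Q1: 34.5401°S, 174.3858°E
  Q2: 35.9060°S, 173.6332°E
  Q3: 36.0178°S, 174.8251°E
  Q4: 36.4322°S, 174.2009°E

Q1 at 34.5401°S, 174.3858°E:
  A: 137.9066 km
  B: 189.2309 km
  C: 94.9007 km
  D: 171.9878 km
  → nearest: C (94.9007 km)
Q2 at 35.9060°S, 173.6332°E:
  A: 46.9246 km
  B: 53.1533 km
  C: 108.9528 km
  D: 43.2809 km
  → nearest: D (43.2809 km)
Q3 at 36.0178°S, 174.8251°E:
  A: 137.2050 km
  B: 161.9948 km
  C: 74.3576 km
  D: 150.6154 km
  → nearest: C (74.3576 km)
Q4 at 36.4322°S, 174.2009°E:
  A: 123.1411 km
  B: 122.9331 km
  C: 124.8994 km
  D: 118.8076 km
  → nearest: D (118.8076 km)

Q1→C; Q2→D; Q3→C; Q4→D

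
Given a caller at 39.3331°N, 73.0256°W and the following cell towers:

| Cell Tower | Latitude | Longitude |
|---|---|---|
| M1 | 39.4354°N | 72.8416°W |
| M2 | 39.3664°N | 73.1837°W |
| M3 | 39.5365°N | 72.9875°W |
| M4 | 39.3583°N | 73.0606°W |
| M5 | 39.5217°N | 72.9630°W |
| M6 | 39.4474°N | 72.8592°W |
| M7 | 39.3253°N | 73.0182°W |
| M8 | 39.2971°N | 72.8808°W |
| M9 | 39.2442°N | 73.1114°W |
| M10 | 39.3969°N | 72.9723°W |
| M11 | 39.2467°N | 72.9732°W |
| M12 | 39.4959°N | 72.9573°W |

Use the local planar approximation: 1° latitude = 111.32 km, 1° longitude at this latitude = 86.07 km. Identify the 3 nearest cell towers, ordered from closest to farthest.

Distances from 39.3331°N, 73.0256°W:
M1: √((0.1023·111.32)² + (0.1840·86.07)²) = √(129.687364 + 250.806768) = 19.5063 km
M2: √((0.0333·111.32)² + (-0.1581·86.07)²) = √(13.741523 + 185.168601) = 14.1036 km
M3: √((0.2034·111.32)² + (0.0381·86.07)²) = √(512.682263 + 10.753592) = 22.8787 km
M4: √((0.0252·111.32)² + (-0.0350·86.07)²) = √(7.869506 + 9.074855) = 4.1164 km
M5: √((0.1886·111.32)² + (0.0626·86.07)²) = √(440.788009 + 29.030350) = 21.6753 km
M6: √((0.1143·111.32)² + (0.1664·86.07)²) = √(161.897020 + 205.121059) = 19.1577 km
M7: √((-0.0078·111.32)² + (0.0074·86.07)²) = √(0.753938 + 0.405665) = 1.0768 km
M8: √((-0.0360·111.32)² + (0.1448·86.07)²) = √(16.060217 + 155.324774) = 13.0914 km
M9: √((-0.0889·111.32)² + (-0.0858·86.07)²) = √(97.937704 + 54.535360) = 12.3480 km
M10: √((0.0638·111.32)² + (0.0533·86.07)²) = √(50.441472 + 21.045441) = 8.4550 km
M11: √((-0.0864·111.32)² + (0.0524·86.07)²) = √(92.506847 + 20.340713) = 10.6230 km
M12: √((0.1628·111.32)² + (0.0683·86.07)²) = √(328.439359 + 34.557715) = 19.0525 km
Sorted: M7 (1.0768 km) < M4 (4.1164 km) < M10 (8.4550 km) < M11 (10.6230 km) < M9 (12.3480 km) < …

M7, M4, M10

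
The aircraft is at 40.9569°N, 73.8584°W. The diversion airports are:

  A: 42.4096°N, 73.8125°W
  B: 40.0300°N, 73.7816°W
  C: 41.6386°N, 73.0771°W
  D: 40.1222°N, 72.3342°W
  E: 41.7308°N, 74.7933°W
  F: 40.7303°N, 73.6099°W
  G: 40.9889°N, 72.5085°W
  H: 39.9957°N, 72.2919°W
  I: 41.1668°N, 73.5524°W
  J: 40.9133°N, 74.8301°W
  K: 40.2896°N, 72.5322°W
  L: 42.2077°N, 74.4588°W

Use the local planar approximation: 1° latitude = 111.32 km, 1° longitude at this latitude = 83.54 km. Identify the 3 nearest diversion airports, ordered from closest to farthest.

F, I, J

Distances from 40.9569°N, 73.8584°W:
A: √((1.4527·111.32)² + (0.0459·83.54)²) = √(26151.600210 + 14.703283) = 161.7600 km
B: √((-0.9269·111.32)² + (0.0768·83.54)²) = √(10646.629957 + 41.163414) = 103.3818 km
C: √((0.6817·111.32)² + (0.7813·83.54)²) = √(5758.813092 + 4260.147053) = 100.0948 km
D: √((-0.8347·111.32)² + (1.5242·83.54)²) = √(8633.904137 + 16213.353676) = 157.6301 km
E: √((0.7739·111.32)² + (-0.9349·83.54)²) = √(7421.916921 + 6099.851488) = 116.2831 km
F: √((-0.2266·111.32)² + (0.2485·83.54)²) = √(636.306275 + 430.964729) = 32.6691 km
G: √((0.0320·111.32)² + (1.3499·83.54)²) = √(12.689554 + 12717.218599) = 112.8269 km
H: √((-0.9612·111.32)² + (1.5665·83.54)²) = √(11449.167777 + 17125.755534) = 169.0412 km
I: √((0.2099·111.32)² + (0.3060·83.54)²) = √(545.973134 + 653.479239) = 34.6331 km
J: √((-0.0436·111.32)² + (-0.9717·83.54)²) = √(23.556967 + 6589.513428) = 81.3208 km
K: √((-0.6673·111.32)² + (1.3262·83.54)²) = √(5518.088291 + 12274.589842) = 133.3892 km
L: √((1.2508·111.32)² + (-0.6004·83.54)²) = √(19387.514716 + 2515.766380) = 147.9976 km
Sorted: F (32.6691 km) < I (34.6331 km) < J (81.3208 km) < C (100.0948 km) < B (103.3818 km) < …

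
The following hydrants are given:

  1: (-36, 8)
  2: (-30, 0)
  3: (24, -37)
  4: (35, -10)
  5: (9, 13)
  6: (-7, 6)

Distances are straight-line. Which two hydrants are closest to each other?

1 and 2

Pairwise distances:
1–2: √((6)² + (-8)²) = √(36.000 + 64.000) = 10.0
1–3: √((60)² + (-45)²) = √(3600.000 + 2025.000) = 75.0
1–4: √((71)² + (-18)²) = √(5041.000 + 324.000) = 73.2
1–5: √((45)² + (5)²) = √(2025.000 + 25.000) = 45.3
1–6: √((29)² + (-2)²) = √(841.000 + 4.000) = 29.1
2–3: √((54)² + (-37)²) = √(2916.000 + 1369.000) = 65.5
2–4: √((65)² + (-10)²) = √(4225.000 + 100.000) = 65.8
2–5: √((39)² + (13)²) = √(1521.000 + 169.000) = 41.1
2–6: √((23)² + (6)²) = √(529.000 + 36.000) = 23.8
3–4: √((11)² + (27)²) = √(121.000 + 729.000) = 29.2
3–5: √((-15)² + (50)²) = √(225.000 + 2500.000) = 52.2
3–6: √((-31)² + (43)²) = √(961.000 + 1849.000) = 53.0
4–5: √((-26)² + (23)²) = √(676.000 + 529.000) = 34.7
4–6: √((-42)² + (16)²) = √(1764.000 + 256.000) = 44.9
5–6: √((-16)² + (-7)²) = √(256.000 + 49.000) = 17.5
Closest pair: 1–2 at 10.0.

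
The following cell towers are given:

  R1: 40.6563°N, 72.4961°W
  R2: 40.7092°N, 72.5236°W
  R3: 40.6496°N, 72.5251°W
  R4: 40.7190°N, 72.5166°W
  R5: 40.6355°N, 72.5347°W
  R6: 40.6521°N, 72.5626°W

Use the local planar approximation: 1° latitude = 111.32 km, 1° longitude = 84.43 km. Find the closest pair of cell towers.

Pairwise distances:
R2–R4: 1.2407 km
R3–R5: 1.7665 km
R1–R3: 2.5595 km
R5–R6: 2.9939 km
R3–R6: 3.1783 km
R1–R5: 3.9978 km
R1–R6: 5.6340 km
R1–R2: 6.3300 km
R2–R3: 6.6359 km
R2–R6: 7.1586 km
R1–R4: 7.1912 km
R3–R4: 7.7589 km
R2–R5: 8.2576 km
R4–R6: 8.3992 km
R4–R5: 9.4200 km
Closest pair: R2–R4 at 1.2407 km.

R2 and R4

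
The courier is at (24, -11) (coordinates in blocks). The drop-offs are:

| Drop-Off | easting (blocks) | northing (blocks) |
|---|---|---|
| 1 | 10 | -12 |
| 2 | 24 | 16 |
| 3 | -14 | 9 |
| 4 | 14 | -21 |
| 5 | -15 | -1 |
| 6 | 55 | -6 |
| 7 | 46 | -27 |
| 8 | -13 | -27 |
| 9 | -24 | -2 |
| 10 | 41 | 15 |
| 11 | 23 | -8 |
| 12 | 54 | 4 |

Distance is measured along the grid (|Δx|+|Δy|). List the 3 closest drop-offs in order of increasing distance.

Distances from (24, -11):
1: |-14| + |-1| = 14 + 1 = 15 blocks
2: |0| + |27| = 0 + 27 = 27 blocks
3: |-38| + |20| = 38 + 20 = 58 blocks
4: |-10| + |-10| = 10 + 10 = 20 blocks
5: |-39| + |10| = 39 + 10 = 49 blocks
6: |31| + |5| = 31 + 5 = 36 blocks
7: |22| + |-16| = 22 + 16 = 38 blocks
8: |-37| + |-16| = 37 + 16 = 53 blocks
9: |-48| + |9| = 48 + 9 = 57 blocks
10: |17| + |26| = 17 + 26 = 43 blocks
11: |-1| + |3| = 1 + 3 = 4 blocks
12: |30| + |15| = 30 + 15 = 45 blocks
Sorted: 11 (4 blocks) < 1 (15 blocks) < 4 (20 blocks) < 2 (27 blocks) < 6 (36 blocks) < …

11, 1, 4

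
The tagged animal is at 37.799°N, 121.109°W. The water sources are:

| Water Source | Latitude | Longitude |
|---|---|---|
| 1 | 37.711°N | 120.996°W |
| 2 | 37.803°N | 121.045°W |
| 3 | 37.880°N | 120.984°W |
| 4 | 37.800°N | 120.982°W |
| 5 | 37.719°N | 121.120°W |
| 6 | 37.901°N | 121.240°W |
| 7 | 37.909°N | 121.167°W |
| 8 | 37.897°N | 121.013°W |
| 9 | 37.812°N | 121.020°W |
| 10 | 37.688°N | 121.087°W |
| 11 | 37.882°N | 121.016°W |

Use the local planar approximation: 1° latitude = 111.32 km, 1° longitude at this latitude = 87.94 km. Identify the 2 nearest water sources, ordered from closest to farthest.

Distances from 37.799°N, 121.109°W:
1: 13.954 km
2: 5.646 km
3: 14.218 km
4: 11.169 km
5: 8.958 km
6: 16.175 km
7: 13.265 km
8: 13.794 km
9: 7.959 km
10: 12.507 km
11: 12.339 km
Sorted: 2 (5.646 km) < 9 (7.959 km) < 5 (8.958 km) < 4 (11.169 km) < …

2, 9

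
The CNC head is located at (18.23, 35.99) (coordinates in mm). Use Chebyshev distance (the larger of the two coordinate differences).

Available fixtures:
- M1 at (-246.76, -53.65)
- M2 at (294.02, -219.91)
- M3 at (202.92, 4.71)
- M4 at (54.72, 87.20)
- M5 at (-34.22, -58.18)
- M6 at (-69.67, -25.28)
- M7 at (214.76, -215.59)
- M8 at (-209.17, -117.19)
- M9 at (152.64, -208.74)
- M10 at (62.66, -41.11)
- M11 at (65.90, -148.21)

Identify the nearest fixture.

Distances from (18.23, 35.99):
M1: 264.99 mm
M2: 275.79 mm
M3: 184.69 mm
M4: 51.21 mm
M5: 94.17 mm
M6: 87.90 mm
M7: 251.58 mm
M8: 227.40 mm
M9: 244.73 mm
M10: 77.10 mm
M11: 184.20 mm
Minimum: M4 at 51.21 mm.

M4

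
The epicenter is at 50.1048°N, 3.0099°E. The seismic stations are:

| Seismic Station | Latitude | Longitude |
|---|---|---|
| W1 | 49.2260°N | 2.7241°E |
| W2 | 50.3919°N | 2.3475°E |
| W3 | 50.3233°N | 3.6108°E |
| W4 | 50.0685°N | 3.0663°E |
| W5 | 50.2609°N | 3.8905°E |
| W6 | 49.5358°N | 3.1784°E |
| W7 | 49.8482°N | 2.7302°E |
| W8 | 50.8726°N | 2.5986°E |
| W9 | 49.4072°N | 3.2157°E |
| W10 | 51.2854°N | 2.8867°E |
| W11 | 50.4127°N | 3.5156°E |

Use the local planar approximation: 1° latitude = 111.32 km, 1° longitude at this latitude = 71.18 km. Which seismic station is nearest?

W4

Distances from 50.1048°N, 3.0099°E:
W1: √((-0.8788·111.32)² + (-0.2858·71.18)²) = √(9570.320714 + 413.847576) = 99.9208 km
W2: √((0.2871·111.32)² + (-0.6624·71.18)²) = √(1021.439810 + 2223.087798) = 56.9608 km
W3: √((0.2185·111.32)² + (0.6009·71.18)²) = √(591.628760 + 1829.449288) = 49.2045 km
W4: √((-0.0363·111.32)² + (0.0564·71.18)²) = √(16.329002 + 16.116628) = 5.6961 km
W5: √((0.1561·111.32)² + (0.8806·71.18)²) = √(301.961936 + 3928.921300) = 65.0452 km
W6: √((-0.5690·111.32)² + (0.1685·71.18)²) = √(4012.092416 + 143.851958) = 64.4666 km
W7: √((-0.2566·111.32)² + (-0.2797·71.18)²) = √(815.942772 + 396.370113) = 34.8183 km
W8: √((0.7678·111.32)² + (-0.4113·71.18)²) = √(7305.376628 + 857.103732) = 90.3464 km
W9: √((-0.6976·111.32)² + (0.2058·71.18)²) = √(6030.583556 + 214.588631) = 79.0264 km
W10: √((1.1806·111.32)² + (-0.1232·71.18)²) = √(17272.370813 + 76.901955) = 131.7166 km
W11: √((0.3079·111.32)² + (0.5057·71.18)²) = √(1174.804965 + 1295.692290) = 49.7041 km
Minimum: W4 at 5.6961 km.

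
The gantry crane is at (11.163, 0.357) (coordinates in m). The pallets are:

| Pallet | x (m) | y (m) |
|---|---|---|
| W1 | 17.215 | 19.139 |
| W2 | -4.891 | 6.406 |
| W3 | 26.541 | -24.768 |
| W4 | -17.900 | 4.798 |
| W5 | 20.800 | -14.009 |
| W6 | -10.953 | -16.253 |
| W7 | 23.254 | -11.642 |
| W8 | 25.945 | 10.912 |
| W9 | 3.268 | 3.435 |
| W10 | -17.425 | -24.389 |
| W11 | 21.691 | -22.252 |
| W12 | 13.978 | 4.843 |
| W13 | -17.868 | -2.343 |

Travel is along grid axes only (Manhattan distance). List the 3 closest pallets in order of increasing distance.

Distances from (11.163, 0.357):
W1: |6.052| + |18.782| = 6.052 + 18.782 = 24.834 m
W2: |-16.054| + |6.049| = 16.054 + 6.049 = 22.103 m
W3: |15.378| + |-25.125| = 15.378 + 25.125 = 40.503 m
W4: |-29.063| + |4.441| = 29.063 + 4.441 = 33.504 m
W5: |9.637| + |-14.366| = 9.637 + 14.366 = 24.003 m
W6: |-22.116| + |-16.610| = 22.116 + 16.610 = 38.726 m
W7: |12.091| + |-11.999| = 12.091 + 11.999 = 24.090 m
W8: |14.782| + |10.555| = 14.782 + 10.555 = 25.337 m
W9: |-7.895| + |3.078| = 7.895 + 3.078 = 10.973 m
W10: |-28.588| + |-24.746| = 28.588 + 24.746 = 53.334 m
W11: |10.528| + |-22.609| = 10.528 + 22.609 = 33.137 m
W12: |2.815| + |4.486| = 2.815 + 4.486 = 7.301 m
W13: |-29.031| + |-2.700| = 29.031 + 2.700 = 31.731 m
Sorted: W12 (7.301 m) < W9 (10.973 m) < W2 (22.103 m) < W5 (24.003 m) < W7 (24.090 m) < …

W12, W9, W2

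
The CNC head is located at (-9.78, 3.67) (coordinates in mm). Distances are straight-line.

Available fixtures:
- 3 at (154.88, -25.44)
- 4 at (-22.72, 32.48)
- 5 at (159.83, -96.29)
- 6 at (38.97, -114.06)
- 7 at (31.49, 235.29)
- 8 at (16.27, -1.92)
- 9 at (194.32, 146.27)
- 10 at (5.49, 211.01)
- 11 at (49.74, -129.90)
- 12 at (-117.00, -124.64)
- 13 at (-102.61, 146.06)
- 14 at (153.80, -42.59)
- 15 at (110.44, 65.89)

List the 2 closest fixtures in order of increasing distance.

Distances from (-9.78, 3.67):
3: √((164.66)² + (-29.11)²) = √(27112.91560 + 847.39210) = 167.213 mm
4: √((-12.94)² + (28.81)²) = √(167.44360 + 830.01610) = 31.583 mm
5: √((169.61)² + (-99.96)²) = √(28767.55210 + 9992.00160) = 196.874 mm
6: √((48.75)² + (-117.73)²) = √(2376.56250 + 13860.35290) = 127.424 mm
7: √((41.27)² + (231.62)²) = √(1703.21290 + 53647.82440) = 235.268 mm
8: √((26.05)² + (-5.59)²) = √(678.60250 + 31.24810) = 26.643 mm
9: √((204.10)² + (142.60)²) = √(41656.81000 + 20334.76000) = 248.981 mm
10: √((15.27)² + (207.34)²) = √(233.17290 + 42989.87560) = 207.902 mm
11: √((59.52)² + (-133.57)²) = √(3542.63040 + 17840.94490) = 146.231 mm
12: √((-107.22)² + (-128.31)²) = √(11496.12840 + 16463.45610) = 167.211 mm
13: √((-92.83)² + (142.39)²) = √(8617.40890 + 20274.91210) = 169.977 mm
14: √((163.58)² + (-46.26)²) = √(26758.41640 + 2139.98760) = 169.995 mm
15: √((120.22)² + (62.22)²) = √(14452.84840 + 3871.32840) = 135.367 mm
Sorted: 8 (26.643 mm) < 4 (31.583 mm) < 6 (127.424 mm) < 15 (135.367 mm) < …

8, 4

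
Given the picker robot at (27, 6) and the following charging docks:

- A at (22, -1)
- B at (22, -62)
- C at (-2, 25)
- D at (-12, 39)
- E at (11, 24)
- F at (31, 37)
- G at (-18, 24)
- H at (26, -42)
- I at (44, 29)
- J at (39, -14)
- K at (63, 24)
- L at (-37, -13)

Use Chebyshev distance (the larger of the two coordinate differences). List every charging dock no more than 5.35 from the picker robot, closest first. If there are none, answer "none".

Distances from (27, 6):
A: 7
B: 68
C: 29
D: 39
E: 18
F: 31
G: 45
H: 48
I: 23
J: 20
K: 36
L: 64
Threshold 5.35: none within range.

none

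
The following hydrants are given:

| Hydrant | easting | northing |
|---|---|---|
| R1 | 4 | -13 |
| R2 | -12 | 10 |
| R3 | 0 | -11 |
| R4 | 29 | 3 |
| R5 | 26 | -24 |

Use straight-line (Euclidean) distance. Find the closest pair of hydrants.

R1 and R3

Pairwise distances:
R1–R2: 28.0
R1–R3: 4.5
R1–R4: 29.7
R1–R5: 24.6
R2–R3: 24.2
R2–R4: 41.6
R2–R5: 51.0
R3–R4: 32.2
R3–R5: 29.1
R4–R5: 27.2
Closest pair: R1–R3 at 4.5.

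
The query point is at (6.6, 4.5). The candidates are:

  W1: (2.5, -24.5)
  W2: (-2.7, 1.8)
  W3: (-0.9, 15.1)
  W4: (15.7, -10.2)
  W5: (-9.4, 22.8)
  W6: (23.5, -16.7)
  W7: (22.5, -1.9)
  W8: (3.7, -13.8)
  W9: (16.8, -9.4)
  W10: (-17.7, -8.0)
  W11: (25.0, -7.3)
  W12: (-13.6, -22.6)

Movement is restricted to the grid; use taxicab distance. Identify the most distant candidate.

Distances from (6.6, 4.5):
W1: 33.1
W2: 12.0
W3: 18.1
W4: 23.8
W5: 34.3
W6: 38.1
W7: 22.3
W8: 21.2
W9: 24.1
W10: 36.8
W11: 30.2
W12: 47.3
Maximum: W12 at 47.3.

W12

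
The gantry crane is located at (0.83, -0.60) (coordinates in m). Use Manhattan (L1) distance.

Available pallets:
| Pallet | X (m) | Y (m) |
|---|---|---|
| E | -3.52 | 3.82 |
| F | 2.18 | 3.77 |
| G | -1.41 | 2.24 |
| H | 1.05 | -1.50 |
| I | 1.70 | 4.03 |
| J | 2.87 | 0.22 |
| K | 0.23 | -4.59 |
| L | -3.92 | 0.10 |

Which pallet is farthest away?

E

Distances from (0.83, -0.60):
E: |-4.35| + |4.42| = 4.35 + 4.42 = 8.77 m
F: |1.35| + |4.37| = 1.35 + 4.37 = 5.72 m
G: |-2.24| + |2.84| = 2.24 + 2.84 = 5.08 m
H: |0.22| + |-0.90| = 0.22 + 0.90 = 1.12 m
I: |0.87| + |4.63| = 0.87 + 4.63 = 5.50 m
J: |2.04| + |0.82| = 2.04 + 0.82 = 2.86 m
K: |-0.60| + |-3.99| = 0.60 + 3.99 = 4.59 m
L: |-4.75| + |0.70| = 4.75 + 0.70 = 5.45 m
Maximum: E at 8.77 m.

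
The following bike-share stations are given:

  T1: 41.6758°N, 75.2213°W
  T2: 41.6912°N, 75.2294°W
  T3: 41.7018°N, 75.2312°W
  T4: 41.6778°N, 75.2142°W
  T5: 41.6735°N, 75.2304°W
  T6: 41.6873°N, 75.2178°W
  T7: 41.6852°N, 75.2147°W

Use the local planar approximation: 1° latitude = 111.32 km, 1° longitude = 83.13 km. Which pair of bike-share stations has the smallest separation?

T6 and T7

Pairwise distances:
T1–T2: 1.8418 km
T1–T3: 3.0091 km
T1–T4: 0.6308 km
T1–T5: 0.7986 km
T1–T6: 1.3128 km
T1–T7: 1.1815 km
T2–T3: 1.1894 km
T2–T4: 1.9549 km
T2–T5: 1.9721 km
T2–T6: 1.0575 km
T2–T7: 1.3926 km
T3–T4: 3.0224 km
T3–T5: 3.1511 km
T3–T6: 1.9612 km
T3–T7: 2.3013 km
T4–T5: 1.4292 km
T4–T6: 1.0991 km
T4–T7: 0.8248 km
T5–T6: 1.8593 km
T5–T7: 1.8438 km
T6–T7: 0.3479 km
Closest pair: T6–T7 at 0.3479 km.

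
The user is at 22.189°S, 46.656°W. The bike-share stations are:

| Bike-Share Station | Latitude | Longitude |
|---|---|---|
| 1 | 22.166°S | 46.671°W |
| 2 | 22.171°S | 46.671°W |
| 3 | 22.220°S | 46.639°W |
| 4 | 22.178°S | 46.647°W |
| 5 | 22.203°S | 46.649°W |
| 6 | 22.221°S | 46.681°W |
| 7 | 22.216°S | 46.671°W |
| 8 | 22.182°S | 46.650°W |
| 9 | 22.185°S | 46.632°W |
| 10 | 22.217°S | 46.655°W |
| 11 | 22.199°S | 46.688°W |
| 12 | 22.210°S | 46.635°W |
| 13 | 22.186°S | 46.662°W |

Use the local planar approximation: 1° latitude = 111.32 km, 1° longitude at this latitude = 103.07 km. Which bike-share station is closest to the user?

13

Distances from 22.189°S, 46.656°W:
1: 2.991 km
2: 2.531 km
3: 3.870 km
4: 1.536 km
5: 1.717 km
6: 4.396 km
7: 3.380 km
8: 0.995 km
9: 2.513 km
10: 3.119 km
11: 3.481 km
12: 3.186 km
13: 0.703 km
Minimum: 13 at 0.703 km.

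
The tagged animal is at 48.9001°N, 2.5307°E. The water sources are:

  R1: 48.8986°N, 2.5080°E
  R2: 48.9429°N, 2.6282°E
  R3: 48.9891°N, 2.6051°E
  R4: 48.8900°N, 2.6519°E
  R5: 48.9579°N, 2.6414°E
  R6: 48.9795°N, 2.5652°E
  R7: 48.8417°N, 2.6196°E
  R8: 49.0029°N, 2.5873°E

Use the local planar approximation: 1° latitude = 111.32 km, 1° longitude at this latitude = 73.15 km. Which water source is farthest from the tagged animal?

R8

Distances from 48.9001°N, 2.5307°E:
R1: √((-0.0015·111.32)² + (-0.0227·73.15)²) = √(0.027882 + 2.757277) = 1.6689 km
R2: √((0.0428·111.32)² + (0.0975·73.15)²) = √(22.700422 + 50.867207) = 8.5772 km
R3: √((0.0890·111.32)² + (0.0744·73.15)²) = √(98.158160 + 29.619282) = 11.3039 km
R4: √((-0.0101·111.32)² + (0.1212·73.15)²) = √(1.264122 + 78.602055) = 8.9368 km
R5: √((0.0578·111.32)² + (0.1107·73.15)²) = √(41.400165 + 65.572826) = 10.3428 km
R6: √((0.0794·111.32)² + (0.0345·73.15)²) = √(78.124527 + 6.368936) = 9.1920 km
R7: √((-0.0584·111.32)² + (0.0889·73.15)²) = √(42.264145 + 42.289464) = 9.1953 km
R8: √((0.1028·111.32)² + (0.0566·73.15)²) = √(130.958178 + 17.142001) = 12.1696 km
Maximum: R8 at 12.1696 km.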